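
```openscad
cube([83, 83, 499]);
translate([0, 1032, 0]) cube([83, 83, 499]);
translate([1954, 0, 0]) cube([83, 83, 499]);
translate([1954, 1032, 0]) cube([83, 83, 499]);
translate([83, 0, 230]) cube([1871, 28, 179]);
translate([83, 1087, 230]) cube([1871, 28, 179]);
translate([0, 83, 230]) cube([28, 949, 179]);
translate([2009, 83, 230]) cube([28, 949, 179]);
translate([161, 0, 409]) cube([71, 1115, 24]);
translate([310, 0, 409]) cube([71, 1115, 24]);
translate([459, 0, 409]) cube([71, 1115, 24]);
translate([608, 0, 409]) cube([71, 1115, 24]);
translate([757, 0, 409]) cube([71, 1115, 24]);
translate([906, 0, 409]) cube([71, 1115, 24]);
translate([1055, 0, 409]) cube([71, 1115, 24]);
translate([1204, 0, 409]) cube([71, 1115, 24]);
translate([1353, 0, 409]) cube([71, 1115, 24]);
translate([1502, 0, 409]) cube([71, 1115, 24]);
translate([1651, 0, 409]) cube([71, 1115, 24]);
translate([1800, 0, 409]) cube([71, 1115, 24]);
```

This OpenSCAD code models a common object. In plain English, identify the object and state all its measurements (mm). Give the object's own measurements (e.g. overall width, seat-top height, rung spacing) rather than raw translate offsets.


A bed frame 2037 mm long (x) by 1115 mm wide (y). Four 83×83 mm corner posts, 499 mm tall, at the corners of the footprint. Four rails of 28 mm thickness and 179 mm height run between adjacent posts with their undersides at z = 230 mm, their outer faces flush with the outside of the frame (the two x-running rails run between the posts' inner faces; the two y-running rails run between the posts' inner faces). 12 slats, each 71 mm wide (x) and 24 mm thick, lie across the top of the two x-running rails, running the full 1115 mm width of the frame in y; along x they sit between the end posts with a 78 mm gap after the −x posts and between neighbouring slats, leaving 83 mm before the +x posts.


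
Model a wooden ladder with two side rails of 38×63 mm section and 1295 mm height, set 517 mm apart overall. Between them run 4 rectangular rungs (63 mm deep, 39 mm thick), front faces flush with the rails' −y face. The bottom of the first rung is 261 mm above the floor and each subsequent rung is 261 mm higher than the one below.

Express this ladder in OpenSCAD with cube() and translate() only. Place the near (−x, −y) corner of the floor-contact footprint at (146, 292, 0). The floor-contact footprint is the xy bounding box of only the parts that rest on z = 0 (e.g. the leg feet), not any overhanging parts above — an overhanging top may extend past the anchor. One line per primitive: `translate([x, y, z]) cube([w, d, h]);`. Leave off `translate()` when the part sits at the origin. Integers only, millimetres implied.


// rung span = 517 - 2*38 = 441
// rung[k] z = 261 + k*261
translate([146, 292, 0]) cube([38, 63, 1295]);
translate([625, 292, 0]) cube([38, 63, 1295]);
translate([184, 292, 261]) cube([441, 63, 39]);
translate([184, 292, 522]) cube([441, 63, 39]);
translate([184, 292, 783]) cube([441, 63, 39]);
translate([184, 292, 1044]) cube([441, 63, 39]);


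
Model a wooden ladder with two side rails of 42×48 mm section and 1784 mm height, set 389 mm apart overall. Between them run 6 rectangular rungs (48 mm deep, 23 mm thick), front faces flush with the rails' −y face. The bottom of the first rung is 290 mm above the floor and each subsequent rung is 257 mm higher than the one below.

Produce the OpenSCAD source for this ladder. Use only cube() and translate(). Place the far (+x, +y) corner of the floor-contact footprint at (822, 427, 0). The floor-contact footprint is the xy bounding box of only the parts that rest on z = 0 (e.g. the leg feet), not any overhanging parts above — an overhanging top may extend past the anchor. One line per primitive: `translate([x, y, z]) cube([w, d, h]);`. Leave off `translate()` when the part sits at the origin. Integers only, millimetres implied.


// rung span = 389 - 2*42 = 305
// rung[k] z = 290 + k*257
translate([433, 379, 0]) cube([42, 48, 1784]);
translate([780, 379, 0]) cube([42, 48, 1784]);
translate([475, 379, 290]) cube([305, 48, 23]);
translate([475, 379, 547]) cube([305, 48, 23]);
translate([475, 379, 804]) cube([305, 48, 23]);
translate([475, 379, 1061]) cube([305, 48, 23]);
translate([475, 379, 1318]) cube([305, 48, 23]);
translate([475, 379, 1575]) cube([305, 48, 23]);


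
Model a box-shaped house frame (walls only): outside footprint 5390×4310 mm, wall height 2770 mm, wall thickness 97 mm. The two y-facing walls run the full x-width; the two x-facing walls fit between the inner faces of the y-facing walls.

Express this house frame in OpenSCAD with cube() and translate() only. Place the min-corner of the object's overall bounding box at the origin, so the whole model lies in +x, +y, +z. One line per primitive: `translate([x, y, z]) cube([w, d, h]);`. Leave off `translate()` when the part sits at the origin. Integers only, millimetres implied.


cube([5390, 97, 2770]);
translate([0, 4213, 0]) cube([5390, 97, 2770]);
translate([0, 97, 0]) cube([97, 4116, 2770]);
translate([5293, 97, 0]) cube([97, 4116, 2770]);


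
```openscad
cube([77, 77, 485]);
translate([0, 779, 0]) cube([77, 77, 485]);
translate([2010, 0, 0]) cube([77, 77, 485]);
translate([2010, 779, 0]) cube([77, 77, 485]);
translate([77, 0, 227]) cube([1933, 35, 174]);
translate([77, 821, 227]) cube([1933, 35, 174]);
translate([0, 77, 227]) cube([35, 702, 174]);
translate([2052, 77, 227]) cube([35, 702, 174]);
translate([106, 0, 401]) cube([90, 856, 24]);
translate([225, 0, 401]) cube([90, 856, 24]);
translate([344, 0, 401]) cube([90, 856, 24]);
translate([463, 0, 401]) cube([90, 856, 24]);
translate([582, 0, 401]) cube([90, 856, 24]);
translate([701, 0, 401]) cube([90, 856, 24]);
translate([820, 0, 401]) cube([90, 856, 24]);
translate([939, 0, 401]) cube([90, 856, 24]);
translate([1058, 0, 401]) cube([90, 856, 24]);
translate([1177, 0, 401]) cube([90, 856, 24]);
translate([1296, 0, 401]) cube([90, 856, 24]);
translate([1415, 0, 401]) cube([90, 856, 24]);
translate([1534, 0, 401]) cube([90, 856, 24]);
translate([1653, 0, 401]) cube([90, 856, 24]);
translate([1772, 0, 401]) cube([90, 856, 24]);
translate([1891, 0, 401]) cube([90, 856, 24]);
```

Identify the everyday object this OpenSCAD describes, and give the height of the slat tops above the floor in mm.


A bed frame. The slat-top height is 425 mm.

Four posts, four rails, and a row of slats — a bed frame. Slats sit on the rails at z = 227 + 174 = 401; with slat thickness 24, the top is 425 mm.


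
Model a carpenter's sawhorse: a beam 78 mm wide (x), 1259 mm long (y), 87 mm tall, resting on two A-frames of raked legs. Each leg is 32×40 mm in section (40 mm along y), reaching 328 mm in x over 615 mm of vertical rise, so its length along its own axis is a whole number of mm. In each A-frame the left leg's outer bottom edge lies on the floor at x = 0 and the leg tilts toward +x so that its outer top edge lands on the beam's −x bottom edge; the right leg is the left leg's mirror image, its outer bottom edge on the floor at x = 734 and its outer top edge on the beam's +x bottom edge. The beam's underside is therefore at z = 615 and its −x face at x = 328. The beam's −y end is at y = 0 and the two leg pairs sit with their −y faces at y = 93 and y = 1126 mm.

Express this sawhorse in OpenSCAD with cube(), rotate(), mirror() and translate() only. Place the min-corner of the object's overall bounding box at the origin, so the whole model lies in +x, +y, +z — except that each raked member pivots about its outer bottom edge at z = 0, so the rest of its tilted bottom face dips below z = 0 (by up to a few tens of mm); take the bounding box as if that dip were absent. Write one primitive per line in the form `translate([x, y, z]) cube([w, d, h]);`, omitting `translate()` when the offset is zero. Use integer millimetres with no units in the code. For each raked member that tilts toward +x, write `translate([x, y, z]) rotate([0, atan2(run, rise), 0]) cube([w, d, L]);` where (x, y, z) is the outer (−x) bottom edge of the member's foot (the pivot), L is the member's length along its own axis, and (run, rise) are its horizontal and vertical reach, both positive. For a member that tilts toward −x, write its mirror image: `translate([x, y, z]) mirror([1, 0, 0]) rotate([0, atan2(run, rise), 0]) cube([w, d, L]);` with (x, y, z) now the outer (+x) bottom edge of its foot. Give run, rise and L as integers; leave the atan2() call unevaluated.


// leg length = √(328² + 615²) = 697
// right-leg outer foot x = 2·328 + 78 = 734
// beam min-corner = (328, 0, 615)
translate([328, 0, 615]) cube([78, 1259, 87]);
translate([0, 93, 0]) rotate([0, atan2(328, 615), 0]) cube([32, 40, 697]);
translate([734, 93, 0]) mirror([1, 0, 0]) rotate([0, atan2(328, 615), 0]) cube([32, 40, 697]);
translate([0, 1126, 0]) rotate([0, atan2(328, 615), 0]) cube([32, 40, 697]);
translate([734, 1126, 0]) mirror([1, 0, 0]) rotate([0, atan2(328, 615), 0]) cube([32, 40, 697]);


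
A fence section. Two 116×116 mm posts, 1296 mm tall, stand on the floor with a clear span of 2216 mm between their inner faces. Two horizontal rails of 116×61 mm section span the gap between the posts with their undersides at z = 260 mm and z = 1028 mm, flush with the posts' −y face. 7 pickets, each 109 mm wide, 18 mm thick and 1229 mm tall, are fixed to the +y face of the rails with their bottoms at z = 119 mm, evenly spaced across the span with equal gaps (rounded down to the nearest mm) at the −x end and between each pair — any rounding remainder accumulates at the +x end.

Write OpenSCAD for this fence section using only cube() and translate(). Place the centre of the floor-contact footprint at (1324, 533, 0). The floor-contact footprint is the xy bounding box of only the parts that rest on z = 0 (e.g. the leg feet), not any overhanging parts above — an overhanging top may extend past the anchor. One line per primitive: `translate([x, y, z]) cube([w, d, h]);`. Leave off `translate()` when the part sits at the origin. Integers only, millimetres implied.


translate([100, 475, 0]) cube([116, 116, 1296]);
translate([2432, 475, 0]) cube([116, 116, 1296]);
translate([216, 475, 260]) cube([2216, 116, 61]);
translate([216, 475, 1028]) cube([2216, 116, 61]);
translate([397, 591, 119]) cube([109, 18, 1229]);
translate([687, 591, 119]) cube([109, 18, 1229]);
translate([977, 591, 119]) cube([109, 18, 1229]);
translate([1267, 591, 119]) cube([109, 18, 1229]);
translate([1557, 591, 119]) cube([109, 18, 1229]);
translate([1847, 591, 119]) cube([109, 18, 1229]);
translate([2137, 591, 119]) cube([109, 18, 1229]);


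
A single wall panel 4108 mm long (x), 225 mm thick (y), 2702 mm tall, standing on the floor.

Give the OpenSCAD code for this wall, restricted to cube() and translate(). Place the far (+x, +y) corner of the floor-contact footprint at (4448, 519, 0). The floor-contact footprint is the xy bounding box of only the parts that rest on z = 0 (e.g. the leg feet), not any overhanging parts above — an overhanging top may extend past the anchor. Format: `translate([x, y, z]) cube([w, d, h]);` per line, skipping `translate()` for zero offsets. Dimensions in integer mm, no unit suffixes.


translate([340, 294, 0]) cube([4108, 225, 2702]);


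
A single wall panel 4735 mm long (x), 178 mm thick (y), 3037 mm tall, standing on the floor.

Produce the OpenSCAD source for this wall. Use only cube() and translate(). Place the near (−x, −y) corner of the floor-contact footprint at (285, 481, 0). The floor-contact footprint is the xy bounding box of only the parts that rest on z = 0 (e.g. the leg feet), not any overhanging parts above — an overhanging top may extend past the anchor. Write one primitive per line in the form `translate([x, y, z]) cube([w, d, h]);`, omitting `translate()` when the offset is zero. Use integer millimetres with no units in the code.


translate([285, 481, 0]) cube([4735, 178, 3037]);


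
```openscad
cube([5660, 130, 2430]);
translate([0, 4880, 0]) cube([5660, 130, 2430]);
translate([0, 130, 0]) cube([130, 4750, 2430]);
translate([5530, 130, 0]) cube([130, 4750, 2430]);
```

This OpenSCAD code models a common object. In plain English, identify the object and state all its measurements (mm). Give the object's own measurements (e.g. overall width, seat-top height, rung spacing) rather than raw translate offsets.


The wall frame of a small rectangular building: four walls, each 2430 mm tall and 130 mm thick, enclosing a footprint 5660 mm (x) by 5010 mm (y) outside-to-outside, with no floor or roof. The front and back walls (the −y and +y sides) span the full width; the two side walls fit between them.


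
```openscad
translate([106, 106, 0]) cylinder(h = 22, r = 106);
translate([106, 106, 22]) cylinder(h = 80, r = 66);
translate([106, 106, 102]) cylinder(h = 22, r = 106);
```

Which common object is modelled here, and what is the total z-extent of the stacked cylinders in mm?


A spool. The overall height is 124 mm.

Three coaxial cylinders, large–small–large — a spool. Two 22 mm flanges and a 80 mm core give 22 + 80 + 22 = 124 mm.


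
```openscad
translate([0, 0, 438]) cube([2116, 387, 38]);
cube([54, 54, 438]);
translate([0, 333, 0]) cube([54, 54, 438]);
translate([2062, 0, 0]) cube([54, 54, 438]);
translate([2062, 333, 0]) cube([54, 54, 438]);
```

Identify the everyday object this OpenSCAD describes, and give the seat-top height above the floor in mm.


A bench. The seat-top height is 476 mm.

A long slab on four corner posts — a bench. The slab sits at z = 438 with thickness 38, so the top is 438 + 38 = 476 mm.


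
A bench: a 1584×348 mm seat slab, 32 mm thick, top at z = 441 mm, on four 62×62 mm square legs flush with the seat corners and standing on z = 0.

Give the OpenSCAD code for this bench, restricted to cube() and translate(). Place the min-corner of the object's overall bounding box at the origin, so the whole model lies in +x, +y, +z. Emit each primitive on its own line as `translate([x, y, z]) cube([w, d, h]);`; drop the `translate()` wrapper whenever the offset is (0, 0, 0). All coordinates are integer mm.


// leg_h = 441 − 32 = 409
translate([0, 0, 409]) cube([1584, 348, 32]);
cube([62, 62, 409]);
translate([0, 286, 0]) cube([62, 62, 409]);
translate([1522, 0, 0]) cube([62, 62, 409]);
translate([1522, 286, 0]) cube([62, 62, 409]);


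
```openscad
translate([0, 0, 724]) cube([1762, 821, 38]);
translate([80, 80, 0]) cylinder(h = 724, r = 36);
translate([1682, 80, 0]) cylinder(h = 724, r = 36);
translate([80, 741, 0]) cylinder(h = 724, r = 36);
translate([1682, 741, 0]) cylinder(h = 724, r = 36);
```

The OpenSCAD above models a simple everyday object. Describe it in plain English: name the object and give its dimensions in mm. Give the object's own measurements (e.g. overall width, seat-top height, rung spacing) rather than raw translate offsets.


A rectangular dining table. The top is 1762×821×38 mm with its upper surface at z = 762 mm. It stands on four round legs of 72 mm diameter, each leg's bounding box inset 44 mm from the nearest pair of top edges, running from the floor to the underside of the top.


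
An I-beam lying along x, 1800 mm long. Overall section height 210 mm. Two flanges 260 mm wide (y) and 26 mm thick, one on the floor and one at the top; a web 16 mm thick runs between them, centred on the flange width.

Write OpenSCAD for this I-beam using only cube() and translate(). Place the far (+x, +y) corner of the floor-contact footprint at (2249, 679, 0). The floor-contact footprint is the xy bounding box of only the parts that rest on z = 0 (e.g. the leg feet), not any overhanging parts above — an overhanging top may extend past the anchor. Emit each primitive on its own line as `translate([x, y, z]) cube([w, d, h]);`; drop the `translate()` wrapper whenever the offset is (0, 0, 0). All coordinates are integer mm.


translate([449, 419, 0]) cube([1800, 260, 26]);
translate([449, 541, 26]) cube([1800, 16, 158]);
translate([449, 419, 184]) cube([1800, 260, 26]);


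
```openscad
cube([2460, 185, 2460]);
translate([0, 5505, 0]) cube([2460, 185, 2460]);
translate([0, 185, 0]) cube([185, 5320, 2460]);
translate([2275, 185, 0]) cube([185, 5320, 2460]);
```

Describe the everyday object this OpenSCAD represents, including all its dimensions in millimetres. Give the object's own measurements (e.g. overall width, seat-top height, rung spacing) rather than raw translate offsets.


The wall frame of a small rectangular building: four walls, each 2460 mm tall and 185 mm thick, enclosing a footprint 2460 mm (x) by 5690 mm (y) outside-to-outside, with no floor or roof. The front and back walls (the −y and +y sides) span the full width; the two side walls fit between them.


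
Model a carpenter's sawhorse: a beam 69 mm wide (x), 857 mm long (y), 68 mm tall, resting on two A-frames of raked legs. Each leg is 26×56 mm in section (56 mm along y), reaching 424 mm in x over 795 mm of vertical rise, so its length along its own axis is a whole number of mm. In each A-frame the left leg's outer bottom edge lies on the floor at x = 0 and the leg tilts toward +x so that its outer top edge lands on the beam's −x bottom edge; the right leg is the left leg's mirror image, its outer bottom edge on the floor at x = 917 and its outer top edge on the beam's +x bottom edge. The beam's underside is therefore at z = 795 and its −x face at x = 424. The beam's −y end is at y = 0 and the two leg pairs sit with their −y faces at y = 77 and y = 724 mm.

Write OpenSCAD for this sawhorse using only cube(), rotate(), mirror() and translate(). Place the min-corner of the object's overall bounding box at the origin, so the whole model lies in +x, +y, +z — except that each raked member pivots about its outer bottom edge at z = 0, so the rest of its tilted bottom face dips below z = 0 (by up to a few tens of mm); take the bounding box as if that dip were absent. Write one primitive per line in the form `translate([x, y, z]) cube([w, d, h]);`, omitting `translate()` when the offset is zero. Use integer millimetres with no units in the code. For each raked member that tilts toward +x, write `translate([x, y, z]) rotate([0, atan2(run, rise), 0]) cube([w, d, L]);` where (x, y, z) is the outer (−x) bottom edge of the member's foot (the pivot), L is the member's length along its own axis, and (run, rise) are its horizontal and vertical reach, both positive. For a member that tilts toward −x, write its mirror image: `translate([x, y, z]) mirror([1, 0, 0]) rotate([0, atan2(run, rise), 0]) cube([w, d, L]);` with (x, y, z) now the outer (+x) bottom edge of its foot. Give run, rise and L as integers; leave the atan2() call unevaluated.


translate([424, 0, 795]) cube([69, 857, 68]);
translate([0, 77, 0]) rotate([0, atan2(424, 795), 0]) cube([26, 56, 901]);
translate([917, 77, 0]) mirror([1, 0, 0]) rotate([0, atan2(424, 795), 0]) cube([26, 56, 901]);
translate([0, 724, 0]) rotate([0, atan2(424, 795), 0]) cube([26, 56, 901]);
translate([917, 724, 0]) mirror([1, 0, 0]) rotate([0, atan2(424, 795), 0]) cube([26, 56, 901]);


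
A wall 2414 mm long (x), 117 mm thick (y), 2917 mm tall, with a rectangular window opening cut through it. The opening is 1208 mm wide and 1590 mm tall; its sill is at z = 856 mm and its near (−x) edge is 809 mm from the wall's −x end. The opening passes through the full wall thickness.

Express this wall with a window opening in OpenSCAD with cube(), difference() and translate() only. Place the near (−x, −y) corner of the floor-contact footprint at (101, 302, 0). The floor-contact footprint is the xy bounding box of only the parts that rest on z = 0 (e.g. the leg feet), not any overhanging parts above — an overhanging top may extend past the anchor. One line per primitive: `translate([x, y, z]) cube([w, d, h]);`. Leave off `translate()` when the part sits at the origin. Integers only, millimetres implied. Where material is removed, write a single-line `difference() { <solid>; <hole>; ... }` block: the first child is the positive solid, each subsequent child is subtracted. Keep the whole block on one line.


difference() { translate([101, 302, 0]) cube([2414, 117, 2917]); translate([910, 302, 856]) cube([1208, 117, 1590]); }


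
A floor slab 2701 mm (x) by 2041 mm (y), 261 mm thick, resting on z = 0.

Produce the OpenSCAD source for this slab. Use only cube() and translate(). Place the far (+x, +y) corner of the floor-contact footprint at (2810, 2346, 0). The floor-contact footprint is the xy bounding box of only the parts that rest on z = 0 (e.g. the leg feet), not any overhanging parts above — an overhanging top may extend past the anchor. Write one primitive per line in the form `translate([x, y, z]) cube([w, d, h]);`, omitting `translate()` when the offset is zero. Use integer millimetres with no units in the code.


translate([109, 305, 0]) cube([2701, 2041, 261]);


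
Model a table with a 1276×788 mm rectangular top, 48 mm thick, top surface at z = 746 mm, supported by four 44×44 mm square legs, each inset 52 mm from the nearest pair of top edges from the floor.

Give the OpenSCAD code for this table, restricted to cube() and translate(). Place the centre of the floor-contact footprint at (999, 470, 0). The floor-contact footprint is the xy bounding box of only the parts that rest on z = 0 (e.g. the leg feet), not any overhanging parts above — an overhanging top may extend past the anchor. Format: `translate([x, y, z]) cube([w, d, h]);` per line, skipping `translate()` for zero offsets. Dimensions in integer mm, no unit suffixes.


// leg_h = 746 - 48 = 698
translate([361, 76, 698]) cube([1276, 788, 48]);
translate([413, 128, 0]) cube([44, 44, 698]);
translate([1541, 128, 0]) cube([44, 44, 698]);
translate([413, 768, 0]) cube([44, 44, 698]);
translate([1541, 768, 0]) cube([44, 44, 698]);


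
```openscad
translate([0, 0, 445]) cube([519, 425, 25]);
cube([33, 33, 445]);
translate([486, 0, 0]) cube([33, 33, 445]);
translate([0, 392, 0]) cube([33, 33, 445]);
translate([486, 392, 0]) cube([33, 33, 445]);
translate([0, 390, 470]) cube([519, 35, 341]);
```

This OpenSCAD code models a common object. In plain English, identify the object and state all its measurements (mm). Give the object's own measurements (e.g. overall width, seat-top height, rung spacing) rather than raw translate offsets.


A chair. The seat is a 519×425×25 mm slab with its top at z = 470 mm, on four 33×33 mm corner legs (flush with the seat edges, standing on z = 0). A flat backrest 35 mm thick, 341 mm tall, spans the full seat width and rises from the seat top along its +y edge, rear face flush with the rear of the seat.


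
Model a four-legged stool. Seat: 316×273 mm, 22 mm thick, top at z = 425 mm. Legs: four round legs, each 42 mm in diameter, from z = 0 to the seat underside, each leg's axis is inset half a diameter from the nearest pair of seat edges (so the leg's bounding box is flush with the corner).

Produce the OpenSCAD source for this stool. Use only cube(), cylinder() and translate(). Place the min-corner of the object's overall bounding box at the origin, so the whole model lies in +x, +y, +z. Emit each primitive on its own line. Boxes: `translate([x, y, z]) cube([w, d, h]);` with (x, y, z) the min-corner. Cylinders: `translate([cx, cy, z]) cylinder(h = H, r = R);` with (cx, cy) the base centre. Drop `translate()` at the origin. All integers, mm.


// leg_h = 425 - 22 = 403
translate([0, 0, 403]) cube([316, 273, 22]);
translate([21, 21, 0]) cylinder(h = 403, r = 21);
translate([295, 21, 0]) cylinder(h = 403, r = 21);
translate([21, 252, 0]) cylinder(h = 403, r = 21);
translate([295, 252, 0]) cylinder(h = 403, r = 21);


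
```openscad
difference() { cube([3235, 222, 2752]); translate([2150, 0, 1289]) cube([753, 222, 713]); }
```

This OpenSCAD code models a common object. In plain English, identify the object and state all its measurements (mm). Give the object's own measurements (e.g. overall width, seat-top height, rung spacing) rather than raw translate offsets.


A wall 3235 mm long (x), 222 mm thick (y), 2752 mm tall, with a rectangular window opening cut through it. The opening is 753 mm wide and 713 mm tall; its sill is at z = 1289 mm and its near (−x) edge is 2150 mm from the wall's −x end. The opening passes through the full wall thickness.


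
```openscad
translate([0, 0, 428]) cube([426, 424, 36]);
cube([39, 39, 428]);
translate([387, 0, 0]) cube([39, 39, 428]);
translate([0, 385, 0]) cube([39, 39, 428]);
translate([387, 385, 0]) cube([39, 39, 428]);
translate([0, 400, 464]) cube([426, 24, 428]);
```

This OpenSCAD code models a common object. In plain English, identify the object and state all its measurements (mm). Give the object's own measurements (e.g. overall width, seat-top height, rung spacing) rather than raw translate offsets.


A chair. The seat is a 426×424×36 mm slab with its top at z = 464 mm, on four 39×39 mm corner legs (flush with the seat edges, standing on z = 0). A flat backrest 24 mm thick, 428 mm tall, spans the full seat width and rises from the seat top along its +y edge, rear face flush with the rear of the seat.


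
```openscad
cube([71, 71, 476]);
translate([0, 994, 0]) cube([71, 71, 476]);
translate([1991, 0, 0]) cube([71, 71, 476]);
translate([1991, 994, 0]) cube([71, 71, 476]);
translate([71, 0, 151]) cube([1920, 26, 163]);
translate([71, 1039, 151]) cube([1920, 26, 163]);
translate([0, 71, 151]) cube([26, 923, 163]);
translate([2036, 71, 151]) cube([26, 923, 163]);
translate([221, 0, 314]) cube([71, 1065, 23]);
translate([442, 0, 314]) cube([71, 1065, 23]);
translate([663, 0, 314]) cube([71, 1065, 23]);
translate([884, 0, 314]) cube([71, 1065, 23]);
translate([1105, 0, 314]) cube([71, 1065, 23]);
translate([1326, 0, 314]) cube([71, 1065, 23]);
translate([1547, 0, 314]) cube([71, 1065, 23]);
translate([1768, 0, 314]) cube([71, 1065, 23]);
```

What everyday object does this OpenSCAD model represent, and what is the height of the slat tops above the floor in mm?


A bed frame. The slat-top height is 337 mm.

Four posts, four rails, and a row of slats — a bed frame. Slats sit on the rails at z = 151 + 163 = 314; with slat thickness 23, the top is 337 mm.


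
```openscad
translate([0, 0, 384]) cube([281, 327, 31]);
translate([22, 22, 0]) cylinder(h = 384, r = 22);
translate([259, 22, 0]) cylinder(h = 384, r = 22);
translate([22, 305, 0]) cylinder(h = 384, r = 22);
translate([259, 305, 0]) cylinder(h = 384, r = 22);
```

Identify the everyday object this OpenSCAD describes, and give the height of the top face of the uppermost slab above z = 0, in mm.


A stool. The seat height is 415 mm.

A 281×327×31 slab at z = 384 on four corner cylinders — a stool. The seat top is 384 + 31 = 415 mm.


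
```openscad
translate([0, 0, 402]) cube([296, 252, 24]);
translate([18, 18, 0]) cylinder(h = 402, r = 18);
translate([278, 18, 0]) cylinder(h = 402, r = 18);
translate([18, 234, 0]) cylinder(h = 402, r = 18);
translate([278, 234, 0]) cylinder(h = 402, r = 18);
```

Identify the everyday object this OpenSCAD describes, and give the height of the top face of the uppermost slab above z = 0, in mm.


A stool. The seat height is 426 mm.

A 296×252×24 slab at z = 402 on four corner cylinders — a stool. The seat top is 402 + 24 = 426 mm.


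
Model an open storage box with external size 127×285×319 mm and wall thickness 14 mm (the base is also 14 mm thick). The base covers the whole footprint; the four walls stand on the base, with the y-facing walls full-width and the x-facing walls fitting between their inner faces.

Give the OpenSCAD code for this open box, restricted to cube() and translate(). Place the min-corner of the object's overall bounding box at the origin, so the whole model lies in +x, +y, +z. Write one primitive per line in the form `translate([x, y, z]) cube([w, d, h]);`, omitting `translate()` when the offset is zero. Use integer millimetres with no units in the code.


cube([127, 285, 14]);
translate([0, 0, 14]) cube([127, 14, 305]);
translate([0, 271, 14]) cube([127, 14, 305]);
translate([0, 14, 14]) cube([14, 257, 305]);
translate([113, 14, 14]) cube([14, 257, 305]);


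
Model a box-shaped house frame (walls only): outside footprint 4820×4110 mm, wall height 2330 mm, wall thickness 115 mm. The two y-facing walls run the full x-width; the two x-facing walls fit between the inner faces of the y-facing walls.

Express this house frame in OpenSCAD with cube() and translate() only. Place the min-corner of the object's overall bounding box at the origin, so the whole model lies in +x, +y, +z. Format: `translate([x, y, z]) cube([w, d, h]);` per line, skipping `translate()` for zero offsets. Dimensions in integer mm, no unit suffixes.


cube([4820, 115, 2330]);
translate([0, 3995, 0]) cube([4820, 115, 2330]);
translate([0, 115, 0]) cube([115, 3880, 2330]);
translate([4705, 115, 0]) cube([115, 3880, 2330]);


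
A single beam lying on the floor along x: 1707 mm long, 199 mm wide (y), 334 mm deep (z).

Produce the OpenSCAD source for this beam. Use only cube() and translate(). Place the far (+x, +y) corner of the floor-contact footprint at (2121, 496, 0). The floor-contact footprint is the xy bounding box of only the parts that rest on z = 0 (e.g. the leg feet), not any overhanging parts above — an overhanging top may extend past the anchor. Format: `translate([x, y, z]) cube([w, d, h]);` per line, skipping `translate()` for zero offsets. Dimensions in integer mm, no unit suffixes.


translate([414, 297, 0]) cube([1707, 199, 334]);


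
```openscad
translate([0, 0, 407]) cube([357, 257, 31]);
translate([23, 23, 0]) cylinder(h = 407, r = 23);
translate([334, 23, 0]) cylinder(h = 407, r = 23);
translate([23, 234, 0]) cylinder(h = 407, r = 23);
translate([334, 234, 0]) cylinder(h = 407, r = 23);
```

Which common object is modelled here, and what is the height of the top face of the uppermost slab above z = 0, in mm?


A stool. The seat height is 438 mm.

A 357×257×31 slab at z = 407 on four corner cylinders — a stool. The seat top is 407 + 31 = 438 mm.


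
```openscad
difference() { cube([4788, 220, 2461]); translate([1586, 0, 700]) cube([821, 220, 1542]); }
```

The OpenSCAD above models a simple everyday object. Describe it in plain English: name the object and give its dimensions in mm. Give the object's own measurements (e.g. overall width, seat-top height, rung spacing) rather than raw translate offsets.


A wall 4788 mm long (x), 220 mm thick (y), 2461 mm tall, with a rectangular window opening cut through it. The opening is 821 mm wide and 1542 mm tall; its sill is at z = 700 mm and its near (−x) edge is 1586 mm from the wall's −x end. The opening passes through the full wall thickness.


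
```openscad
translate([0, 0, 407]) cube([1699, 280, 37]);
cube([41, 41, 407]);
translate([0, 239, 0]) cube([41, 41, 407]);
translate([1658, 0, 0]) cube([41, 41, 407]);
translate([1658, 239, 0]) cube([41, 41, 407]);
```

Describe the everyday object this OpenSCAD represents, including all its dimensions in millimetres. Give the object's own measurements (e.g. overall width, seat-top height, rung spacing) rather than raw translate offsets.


A bench: a 1699×280 mm seat slab, 37 mm thick, top at z = 444 mm, on four 41×41 mm square legs flush with the seat corners and standing on z = 0.


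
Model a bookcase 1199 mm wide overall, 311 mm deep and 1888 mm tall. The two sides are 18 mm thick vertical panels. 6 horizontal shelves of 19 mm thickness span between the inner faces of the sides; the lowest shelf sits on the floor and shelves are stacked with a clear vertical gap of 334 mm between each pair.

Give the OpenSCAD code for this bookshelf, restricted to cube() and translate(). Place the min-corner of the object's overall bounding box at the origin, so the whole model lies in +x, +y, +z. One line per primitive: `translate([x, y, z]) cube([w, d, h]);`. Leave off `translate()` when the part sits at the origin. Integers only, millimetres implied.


cube([18, 311, 1888]);
translate([1181, 0, 0]) cube([18, 311, 1888]);
translate([18, 0, 0]) cube([1163, 311, 19]);
translate([18, 0, 353]) cube([1163, 311, 19]);
translate([18, 0, 706]) cube([1163, 311, 19]);
translate([18, 0, 1059]) cube([1163, 311, 19]);
translate([18, 0, 1412]) cube([1163, 311, 19]);
translate([18, 0, 1765]) cube([1163, 311, 19]);


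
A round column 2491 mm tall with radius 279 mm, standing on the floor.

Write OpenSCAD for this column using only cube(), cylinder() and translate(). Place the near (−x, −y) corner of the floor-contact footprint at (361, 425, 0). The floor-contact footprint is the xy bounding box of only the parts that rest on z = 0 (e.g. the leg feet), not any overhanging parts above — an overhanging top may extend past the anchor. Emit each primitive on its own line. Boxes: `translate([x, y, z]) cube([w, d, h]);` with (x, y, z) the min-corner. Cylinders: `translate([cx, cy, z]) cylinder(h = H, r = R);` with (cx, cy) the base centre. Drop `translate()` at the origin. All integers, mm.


translate([640, 704, 0]) cylinder(h = 2491, r = 279);


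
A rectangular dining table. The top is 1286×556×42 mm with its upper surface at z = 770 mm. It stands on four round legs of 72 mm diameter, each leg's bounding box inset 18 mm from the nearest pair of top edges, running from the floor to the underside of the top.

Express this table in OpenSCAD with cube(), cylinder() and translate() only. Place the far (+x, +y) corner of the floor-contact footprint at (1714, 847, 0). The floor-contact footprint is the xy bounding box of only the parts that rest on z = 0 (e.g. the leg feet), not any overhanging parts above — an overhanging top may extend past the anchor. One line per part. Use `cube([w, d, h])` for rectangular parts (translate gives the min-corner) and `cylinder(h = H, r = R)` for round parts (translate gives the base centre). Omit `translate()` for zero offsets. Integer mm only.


translate([446, 309, 728]) cube([1286, 556, 42]);
translate([500, 363, 0]) cylinder(h = 728, r = 36);
translate([1678, 363, 0]) cylinder(h = 728, r = 36);
translate([500, 811, 0]) cylinder(h = 728, r = 36);
translate([1678, 811, 0]) cylinder(h = 728, r = 36);


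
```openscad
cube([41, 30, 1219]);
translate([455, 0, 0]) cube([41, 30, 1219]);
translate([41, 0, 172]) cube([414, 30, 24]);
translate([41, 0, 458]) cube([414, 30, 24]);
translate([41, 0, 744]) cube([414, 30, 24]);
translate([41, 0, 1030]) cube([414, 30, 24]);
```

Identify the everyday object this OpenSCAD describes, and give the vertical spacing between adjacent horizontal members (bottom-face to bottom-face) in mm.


A ladder. The rung spacing is 286 mm.

Two tall 41×30 posts with 4 short bars between them — a ladder. Adjacent rungs sit at z = 172 and z = 458, so the spacing is 458 − 172 = 286 mm.


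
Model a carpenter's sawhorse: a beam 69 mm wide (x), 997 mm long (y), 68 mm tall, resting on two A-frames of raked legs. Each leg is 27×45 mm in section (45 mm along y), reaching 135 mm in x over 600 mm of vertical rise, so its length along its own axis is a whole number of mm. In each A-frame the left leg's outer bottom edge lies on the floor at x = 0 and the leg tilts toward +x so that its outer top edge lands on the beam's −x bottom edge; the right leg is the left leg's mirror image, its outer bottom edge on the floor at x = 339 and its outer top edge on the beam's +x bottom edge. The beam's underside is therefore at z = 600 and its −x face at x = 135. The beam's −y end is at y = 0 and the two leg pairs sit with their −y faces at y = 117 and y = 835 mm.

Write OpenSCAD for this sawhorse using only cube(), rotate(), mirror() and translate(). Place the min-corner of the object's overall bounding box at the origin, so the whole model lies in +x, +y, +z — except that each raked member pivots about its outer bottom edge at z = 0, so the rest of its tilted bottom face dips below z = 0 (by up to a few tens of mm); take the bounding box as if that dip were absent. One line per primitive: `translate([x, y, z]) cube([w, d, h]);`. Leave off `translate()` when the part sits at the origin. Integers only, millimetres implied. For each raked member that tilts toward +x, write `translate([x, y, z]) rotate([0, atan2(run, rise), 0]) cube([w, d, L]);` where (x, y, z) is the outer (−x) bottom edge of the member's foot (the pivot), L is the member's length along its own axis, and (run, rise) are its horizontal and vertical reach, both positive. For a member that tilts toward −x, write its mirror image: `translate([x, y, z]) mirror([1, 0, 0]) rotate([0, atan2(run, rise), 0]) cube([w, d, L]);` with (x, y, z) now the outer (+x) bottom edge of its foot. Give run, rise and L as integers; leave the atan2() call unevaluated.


// leg length = √(135² + 600²) = 615
// right-leg outer foot x = 2·135 + 69 = 339
// beam min-corner = (135, 0, 600)
translate([135, 0, 600]) cube([69, 997, 68]);
translate([0, 117, 0]) rotate([0, atan2(135, 600), 0]) cube([27, 45, 615]);
translate([339, 117, 0]) mirror([1, 0, 0]) rotate([0, atan2(135, 600), 0]) cube([27, 45, 615]);
translate([0, 835, 0]) rotate([0, atan2(135, 600), 0]) cube([27, 45, 615]);
translate([339, 835, 0]) mirror([1, 0, 0]) rotate([0, atan2(135, 600), 0]) cube([27, 45, 615]);


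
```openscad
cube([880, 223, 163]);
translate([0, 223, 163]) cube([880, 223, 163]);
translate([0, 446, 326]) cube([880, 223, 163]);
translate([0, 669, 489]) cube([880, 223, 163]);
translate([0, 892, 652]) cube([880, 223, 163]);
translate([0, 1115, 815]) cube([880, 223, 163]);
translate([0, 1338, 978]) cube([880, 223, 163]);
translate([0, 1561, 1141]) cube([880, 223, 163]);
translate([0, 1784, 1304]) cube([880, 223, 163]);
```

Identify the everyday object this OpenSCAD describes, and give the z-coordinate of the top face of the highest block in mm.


A staircase. The total rise is 1467 mm.

9 identical blocks, each offset up and back from the previous — a staircase. Each step is 163 mm tall and there are 9 of them, so the total rise is 9 × 163 = 1467 mm.


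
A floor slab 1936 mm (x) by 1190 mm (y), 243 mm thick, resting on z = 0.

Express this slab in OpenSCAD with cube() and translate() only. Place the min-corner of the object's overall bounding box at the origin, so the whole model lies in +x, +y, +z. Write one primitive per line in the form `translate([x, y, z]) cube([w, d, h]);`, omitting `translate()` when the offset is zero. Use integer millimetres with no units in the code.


cube([1936, 1190, 243]);


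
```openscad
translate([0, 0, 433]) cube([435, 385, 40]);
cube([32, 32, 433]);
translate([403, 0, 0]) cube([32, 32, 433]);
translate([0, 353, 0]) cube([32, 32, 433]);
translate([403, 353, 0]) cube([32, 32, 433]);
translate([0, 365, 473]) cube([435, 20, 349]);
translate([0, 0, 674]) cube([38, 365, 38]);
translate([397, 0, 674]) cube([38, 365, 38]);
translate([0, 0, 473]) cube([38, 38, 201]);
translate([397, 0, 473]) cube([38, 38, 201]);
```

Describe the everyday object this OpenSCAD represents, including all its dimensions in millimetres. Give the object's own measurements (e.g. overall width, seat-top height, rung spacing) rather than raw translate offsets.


A chair. The seat is a 435×385×40 mm slab with its top at z = 473 mm, on four 32×32 mm corner legs (flush with the seat edges, standing on z = 0). A flat backrest 20 mm thick, 349 mm tall, spans the full seat width and rises from the seat top along its +y edge, rear face flush with the rear of the seat. Two armrests of 38×38 mm section run along each side from the seat's front edge to the front of the backrest, top faces 239 mm above the seat top and outer faces flush with the seat's x-edges; a 38×38 mm post under the front of each armrest stands on the seat at the front corner.


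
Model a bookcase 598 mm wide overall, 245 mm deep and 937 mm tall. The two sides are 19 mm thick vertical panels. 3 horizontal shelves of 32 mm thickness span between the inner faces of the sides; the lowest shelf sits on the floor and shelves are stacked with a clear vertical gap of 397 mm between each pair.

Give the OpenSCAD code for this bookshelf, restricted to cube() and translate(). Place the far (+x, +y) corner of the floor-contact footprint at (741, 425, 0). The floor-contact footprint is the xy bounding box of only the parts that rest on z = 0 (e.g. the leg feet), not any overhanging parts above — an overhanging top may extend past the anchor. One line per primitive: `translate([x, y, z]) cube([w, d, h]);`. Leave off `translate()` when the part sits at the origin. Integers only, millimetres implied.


translate([143, 180, 0]) cube([19, 245, 937]);
translate([722, 180, 0]) cube([19, 245, 937]);
translate([162, 180, 0]) cube([560, 245, 32]);
translate([162, 180, 429]) cube([560, 245, 32]);
translate([162, 180, 858]) cube([560, 245, 32]);
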